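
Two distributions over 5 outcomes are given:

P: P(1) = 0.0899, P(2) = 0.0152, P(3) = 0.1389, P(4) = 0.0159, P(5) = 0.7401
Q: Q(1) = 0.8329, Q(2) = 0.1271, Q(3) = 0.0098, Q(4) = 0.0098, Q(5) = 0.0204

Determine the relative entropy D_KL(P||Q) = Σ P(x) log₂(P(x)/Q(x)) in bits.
4.0416 bits

D_KL(P||Q) = Σ P(x) log₂(P(x)/Q(x))

Computing term by term:
  P(1)·log₂(P(1)/Q(1)) = 0.0899·log₂(0.0899/0.8329) = -0.28874
  P(2)·log₂(P(2)/Q(2)) = 0.0152·log₂(0.0152/0.1271) = -0.04657
  P(3)·log₂(P(3)/Q(3)) = 0.1389·log₂(0.1389/0.0098) = 0.53131
  P(4)·log₂(P(4)/Q(4)) = 0.0159·log₂(0.0159/0.0098) = 0.01110
  P(5)·log₂(P(5)/Q(5)) = 0.7401·log₂(0.7401/0.0204) = 3.83452

D_KL(P||Q) = -0.28874 - 0.04657 + 0.53131 + 0.01110 + 3.83452 = 4.04162 ≈ 4.0416 bits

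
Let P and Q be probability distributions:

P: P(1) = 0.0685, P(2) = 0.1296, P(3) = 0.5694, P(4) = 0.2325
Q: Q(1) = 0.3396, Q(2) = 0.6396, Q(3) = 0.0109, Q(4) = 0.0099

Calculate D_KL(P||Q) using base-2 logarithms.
3.8516 bits

D_KL(P||Q) = Σ P(x) log₂(P(x)/Q(x))

Computing term by term:
  P(1)·log₂(P(1)/Q(1)) = 0.0685·log₂(0.0685/0.3396) = -0.15821
  P(2)·log₂(P(2)/Q(2)) = 0.1296·log₂(0.1296/0.6396) = -0.29848
  P(3)·log₂(P(3)/Q(3)) = 0.5694·log₂(0.5694/0.0109) = 3.24959
  P(4)·log₂(P(4)/Q(4)) = 0.2325·log₂(0.2325/0.0099) = 1.05873

D_KL(P||Q) = -0.15821 - 0.29848 + 3.24959 + 1.05873 = 3.85163 ≈ 3.8516 bits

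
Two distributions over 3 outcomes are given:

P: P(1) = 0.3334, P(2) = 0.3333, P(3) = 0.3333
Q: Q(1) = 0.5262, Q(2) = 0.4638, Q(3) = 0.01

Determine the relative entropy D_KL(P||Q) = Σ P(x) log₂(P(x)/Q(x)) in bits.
1.3077 bits

D_KL(P||Q) = Σ P(x) log₂(P(x)/Q(x))

Computing term by term:
  P(1)·log₂(P(1)/Q(1)) = 0.3334·log₂(0.3334/0.5262) = -0.21950
  P(2)·log₂(P(2)/Q(2)) = 0.3333·log₂(0.3333/0.4638) = -0.15888
  P(3)·log₂(P(3)/Q(3)) = 0.3333·log₂(0.3333/0.01) = 1.68608

D_KL(P||Q) = -0.21950 - 0.15888 + 1.68608 = 1.30770 ≈ 1.3077 bits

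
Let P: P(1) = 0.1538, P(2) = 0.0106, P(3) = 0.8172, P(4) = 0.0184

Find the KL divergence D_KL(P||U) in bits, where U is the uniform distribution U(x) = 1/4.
1.1710 bits

U(i) = 1/4 for all i

D_KL(P||U) = Σ P(x) log₂(P(x) / (1/4))
           = Σ P(x) log₂(P(x)) + log₂(4)
           = log₂(4) - H(P)

H(P) = -Σ P(x) log₂(P(x)):
  -P(1)·log₂(P(1)) = -(0.1538)·log₂(0.1538) = 0.41539
  -P(2)·log₂(P(2)) = -(0.0106)·log₂(0.0106) = 0.06953
  -P(3)·log₂(P(3)) = -(0.8172)·log₂(0.8172) = 0.23800
  -P(4)·log₂(P(4)) = -(0.0184)·log₂(0.0184) = 0.10606
H(P) = 0.41539 + 0.06953 + 0.23800 + 0.10606 = 0.82898 bits

log₂(4) = 2.00000 bits

D_KL(P||U) = 2.00000 - 0.82898 = 1.17102 ≈ 1.1710 bits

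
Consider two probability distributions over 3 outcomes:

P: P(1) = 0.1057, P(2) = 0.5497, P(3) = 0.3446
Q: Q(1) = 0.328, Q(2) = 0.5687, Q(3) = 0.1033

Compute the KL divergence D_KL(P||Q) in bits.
0.3993 bits

D_KL(P||Q) = Σ P(x) log₂(P(x)/Q(x))

Computing term by term:
  P(1)·log₂(P(1)/Q(1)) = 0.1057·log₂(0.1057/0.328) = -0.17268
  P(2)·log₂(P(2)/Q(2)) = 0.5497·log₂(0.5497/0.5687) = -0.02695
  P(3)·log₂(P(3)/Q(3)) = 0.3446·log₂(0.3446/0.1033) = 0.59894

D_KL(P||Q) = -0.17268 - 0.02695 + 0.59894 = 0.39931 ≈ 0.3993 bits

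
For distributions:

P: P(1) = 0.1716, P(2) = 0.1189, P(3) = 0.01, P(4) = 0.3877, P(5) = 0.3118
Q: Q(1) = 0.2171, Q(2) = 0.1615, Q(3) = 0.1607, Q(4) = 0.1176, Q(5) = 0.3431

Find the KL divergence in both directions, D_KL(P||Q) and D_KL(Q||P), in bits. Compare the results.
D_KL(P||Q) = 0.4734 bits, D_KL(Q||P) = 0.6338 bits. D_KL(Q||P) is larger than D_KL(P||Q) by 0.1604 bits; the two directions differ.

D_KL(P||Q) = Σ P(x) log₂(P(x)/Q(x))

Computing term by term:
  P(1)·log₂(P(1)/Q(1)) = 0.1716·log₂(0.1716/0.2171) = -0.05823
  P(2)·log₂(P(2)/Q(2)) = 0.1189·log₂(0.1189/0.1615) = -0.05253
  P(3)·log₂(P(3)/Q(3)) = 0.01·log₂(0.01/0.1607) = -0.04006
  P(4)·log₂(P(4)/Q(4)) = 0.3877·log₂(0.3877/0.1176) = 0.66725
  P(5)·log₂(P(5)/Q(5)) = 0.3118·log₂(0.3118/0.3431) = -0.04303

D_KL(P||Q) = -0.05823 - 0.05253 - 0.04006 + 0.66725 - 0.04303 = 0.47340 ≈ 0.4734 bits

D_KL(Q||P) = Σ Q(x) log₂(Q(x)/P(x))

Computing term by term:
  Q(1)·log₂(Q(1)/P(1)) = 0.2171·log₂(0.2171/0.1716) = 0.07366
  Q(2)·log₂(Q(2)/P(2)) = 0.1615·log₂(0.1615/0.1189) = 0.07135
  Q(3)·log₂(Q(3)/P(3)) = 0.1607·log₂(0.1607/0.01) = 0.64381
  Q(4)·log₂(Q(4)/P(4)) = 0.1176·log₂(0.1176/0.3877) = -0.20240
  Q(5)·log₂(Q(5)/P(5)) = 0.3431·log₂(0.3431/0.3118) = 0.04735

D_KL(Q||P) = 0.07366 + 0.07135 + 0.64381 - 0.20240 + 0.04735 = 0.63377 ≈ 0.6338 bits

These are NOT equal (difference: 0.1604 bits). KL divergence is asymmetric: D_KL(P||Q) ≠ D_KL(Q||P) in general.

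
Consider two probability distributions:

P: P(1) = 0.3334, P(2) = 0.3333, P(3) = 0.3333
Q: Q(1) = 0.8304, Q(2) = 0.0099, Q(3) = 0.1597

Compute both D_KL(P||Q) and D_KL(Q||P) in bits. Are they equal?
D_KL(P||Q) = 1.6058 bits, D_KL(Q||P) = 0.8735 bits. No, they are not equal.

D_KL(P||Q) = Σ P(x) log₂(P(x)/Q(x))

Computing term by term:
  P(1)·log₂(P(1)/Q(1)) = 0.3334·log₂(0.3334/0.8304) = -0.43894
  P(2)·log₂(P(2)/Q(2)) = 0.3333·log₂(0.3333/0.0099) = 1.69091
  P(3)·log₂(P(3)/Q(3)) = 0.3333·log₂(0.3333/0.1597) = 0.35378

D_KL(P||Q) = -0.43894 + 1.69091 + 0.35378 = 1.60575 ≈ 1.6058 bits

D_KL(Q||P) = Σ Q(x) log₂(Q(x)/P(x))

Computing term by term:
  Q(1)·log₂(Q(1)/P(1)) = 0.8304·log₂(0.8304/0.3334) = 1.09327
  Q(2)·log₂(Q(2)/P(2)) = 0.0099·log₂(0.0099/0.3333) = -0.05023
  Q(3)·log₂(Q(3)/P(3)) = 0.1597·log₂(0.1597/0.3333) = -0.16951

D_KL(Q||P) = 1.09327 - 0.05023 - 0.16951 = 0.87353 ≈ 0.8735 bits

These are NOT equal (difference: 0.7323 bits). KL divergence is asymmetric: D_KL(P||Q) ≠ D_KL(Q||P) in general.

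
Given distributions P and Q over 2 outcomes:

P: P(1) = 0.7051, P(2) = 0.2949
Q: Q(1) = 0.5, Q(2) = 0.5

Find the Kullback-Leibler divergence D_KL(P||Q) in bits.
0.1250 bits

D_KL(P||Q) = Σ P(x) log₂(P(x)/Q(x))

Computing term by term:
  P(1)·log₂(P(1)/Q(1)) = 0.7051·log₂(0.7051/0.5) = 0.34966
  P(2)·log₂(P(2)/Q(2)) = 0.2949·log₂(0.2949/0.5) = -0.22463

D_KL(P||Q) = 0.34966 - 0.22463 = 0.12503 ≈ 0.1250 bits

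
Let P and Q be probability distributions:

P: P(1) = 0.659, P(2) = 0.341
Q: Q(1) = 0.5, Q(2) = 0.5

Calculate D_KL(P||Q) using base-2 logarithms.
0.0742 bits

D_KL(P||Q) = Σ P(x) log₂(P(x)/Q(x))

Computing term by term:
  P(1)·log₂(P(1)/Q(1)) = 0.659·log₂(0.659/0.5) = 0.26251
  P(2)·log₂(P(2)/Q(2)) = 0.341·log₂(0.341/0.5) = -0.18829

D_KL(P||Q) = 0.26251 - 0.18829 = 0.07422 ≈ 0.0742 bits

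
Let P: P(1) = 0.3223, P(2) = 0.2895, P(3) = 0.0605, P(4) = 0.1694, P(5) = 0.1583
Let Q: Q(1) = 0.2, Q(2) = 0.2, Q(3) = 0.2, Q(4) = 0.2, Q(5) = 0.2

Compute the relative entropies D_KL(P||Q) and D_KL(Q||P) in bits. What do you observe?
D_KL(P||Q) = 0.1780 bits, D_KL(Q||P) = 0.2160 bits. The two directions give different values (D_KL(Q||P) exceeds D_KL(P||Q) by 0.0380 bits): KL divergence is asymmetric.

D_KL(P||Q) = Σ P(x) log₂(P(x)/Q(x))

Computing term by term:
  P(1)·log₂(P(1)/Q(1)) = 0.3223·log₂(0.3223/0.2) = 0.22187
  P(2)·log₂(P(2)/Q(2)) = 0.2895·log₂(0.2895/0.2) = 0.15447
  P(3)·log₂(P(3)/Q(3)) = 0.0605·log₂(0.0605/0.2) = -0.10436
  P(4)·log₂(P(4)/Q(4)) = 0.1694·log₂(0.1694/0.2) = -0.04058
  P(5)·log₂(P(5)/Q(5)) = 0.1583·log₂(0.1583/0.2) = -0.05340

D_KL(P||Q) = 0.22187 + 0.15447 - 0.10436 - 0.04058 - 0.05340 = 0.17800 ≈ 0.1780 bits

D_KL(Q||P) = Σ Q(x) log₂(Q(x)/P(x))

Computing term by term:
  Q(1)·log₂(Q(1)/P(1)) = 0.2·log₂(0.2/0.3223) = -0.13768
  Q(2)·log₂(Q(2)/P(2)) = 0.2·log₂(0.2/0.2895) = -0.10671
  Q(3)·log₂(Q(3)/P(3)) = 0.2·log₂(0.2/0.0605) = 0.34500
  Q(4)·log₂(Q(4)/P(4)) = 0.2·log₂(0.2/0.1694) = 0.04791
  Q(5)·log₂(Q(5)/P(5)) = 0.2·log₂(0.2/0.1583) = 0.06747

D_KL(Q||P) = -0.13768 - 0.10671 + 0.34500 + 0.04791 + 0.06747 = 0.21599 ≈ 0.2160 bits

These are NOT equal (difference: 0.0380 bits). KL divergence is asymmetric: D_KL(P||Q) ≠ D_KL(Q||P) in general.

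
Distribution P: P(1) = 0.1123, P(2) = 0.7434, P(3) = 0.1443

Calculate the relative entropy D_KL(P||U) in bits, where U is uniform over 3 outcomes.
0.5097 bits

U(i) = 1/3 for all i

D_KL(P||U) = Σ P(x) log₂(P(x) / (1/3))
           = Σ P(x) log₂(P(x)) + log₂(3)
           = log₂(3) - H(P)

H(P) = -Σ P(x) log₂(P(x)):
  -P(1)·log₂(P(1)) = -(0.1123)·log₂(0.1123) = 0.35426
  -P(2)·log₂(P(2)) = -(0.7434)·log₂(0.7434) = 0.31802
  -P(3)·log₂(P(3)) = -(0.1443)·log₂(0.1443) = 0.40301
H(P) = 0.35426 + 0.31802 + 0.40301 = 1.07529 bits

log₂(3) = 1.58496 bits

D_KL(P||U) = 1.58496 - 1.07529 = 0.50967 ≈ 0.5097 bits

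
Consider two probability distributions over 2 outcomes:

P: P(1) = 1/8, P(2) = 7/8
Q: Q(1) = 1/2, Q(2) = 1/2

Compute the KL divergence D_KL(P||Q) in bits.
0.4564 bits

D_KL(P||Q) = Σ P(x) log₂(P(x)/Q(x))

Computing term by term:
  P(1)·log₂(P(1)/Q(1)) = (1/8)·log₂((1/8)/(1/2)) = -0.25000
  P(2)·log₂(P(2)/Q(2)) = (7/8)·log₂((7/8)/(1/2)) = 0.70644

D_KL(P||Q) = -0.25000 + 0.70644 = 0.45644 ≈ 0.4564 bits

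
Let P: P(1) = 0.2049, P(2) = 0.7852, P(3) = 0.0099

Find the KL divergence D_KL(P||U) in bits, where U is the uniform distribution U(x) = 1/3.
0.7765 bits

U(i) = 1/3 for all i

D_KL(P||U) = Σ P(x) log₂(P(x) / (1/3))
           = Σ P(x) log₂(P(x)) + log₂(3)
           = log₂(3) - H(P)

H(P) = -Σ P(x) log₂(P(x)):
  -P(1)·log₂(P(1)) = -(0.2049)·log₂(0.2049) = 0.46861
  -P(2)·log₂(P(2)) = -(0.7852)·log₂(0.7852) = 0.27393
  -P(3)·log₂(P(3)) = -(0.0099)·log₂(0.0099) = 0.06592
H(P) = 0.46861 + 0.27393 + 0.06592 = 0.80846 bits

log₂(3) = 1.58496 bits

D_KL(P||U) = 1.58496 - 0.80846 = 0.77650 ≈ 0.7765 bits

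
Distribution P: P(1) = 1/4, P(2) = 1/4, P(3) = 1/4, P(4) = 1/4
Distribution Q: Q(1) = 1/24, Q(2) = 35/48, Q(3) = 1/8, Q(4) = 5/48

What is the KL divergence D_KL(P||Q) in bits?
0.8259 bits

D_KL(P||Q) = Σ P(x) log₂(P(x)/Q(x))

Computing term by term:
  P(1)·log₂(P(1)/Q(1)) = (1/4)·log₂((1/4)/(1/24)) = 0.64624
  P(2)·log₂(P(2)/Q(2)) = (1/4)·log₂((1/4)/(35/48)) = -0.38608
  P(3)·log₂(P(3)/Q(3)) = (1/4)·log₂((1/4)/(1/8)) = 0.25000
  P(4)·log₂(P(4)/Q(4)) = (1/4)·log₂((1/4)/(5/48)) = 0.31576

D_KL(P||Q) = 0.64624 - 0.38608 + 0.25000 + 0.31576 = 0.82592 ≈ 0.8259 bits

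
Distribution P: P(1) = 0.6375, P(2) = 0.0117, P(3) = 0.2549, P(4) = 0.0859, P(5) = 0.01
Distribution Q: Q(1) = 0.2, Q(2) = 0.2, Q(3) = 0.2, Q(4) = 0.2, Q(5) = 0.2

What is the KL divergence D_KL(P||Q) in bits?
0.9595 bits

D_KL(P||Q) = Σ P(x) log₂(P(x)/Q(x))

Computing term by term:
  P(1)·log₂(P(1)/Q(1)) = 0.6375·log₂(0.6375/0.2) = 1.06617
  P(2)·log₂(P(2)/Q(2)) = 0.0117·log₂(0.0117/0.2) = -0.04792
  P(3)·log₂(P(3)/Q(3)) = 0.2549·log₂(0.2549/0.2) = 0.08920
  P(4)·log₂(P(4)/Q(4)) = 0.0859·log₂(0.0859/0.2) = -0.10474
  P(5)·log₂(P(5)/Q(5)) = 0.01·log₂(0.01/0.2) = -0.04322

D_KL(P||Q) = 1.06617 - 0.04792 + 0.08920 - 0.10474 - 0.04322 = 0.95949 ≈ 0.9595 bits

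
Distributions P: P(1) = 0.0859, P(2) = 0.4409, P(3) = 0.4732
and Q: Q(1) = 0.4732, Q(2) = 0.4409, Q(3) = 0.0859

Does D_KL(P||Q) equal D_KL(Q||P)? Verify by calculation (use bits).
D_KL(P||Q) = 0.9534 bits, D_KL(Q||P) = 0.9534 bits. Yes — for this pair D_KL(P||Q) = D_KL(Q||P).

D_KL(P||Q) = Σ P(x) log₂(P(x)/Q(x))

Computing term by term:
  P(1)·log₂(P(1)/Q(1)) = 0.0859·log₂(0.0859/0.4732) = -0.21146
  P(2)·log₂(P(2)/Q(2)) = 0.4409·log₂(0.4409/0.4409) = 0.00000
  P(3)·log₂(P(3)/Q(3)) = 0.4732·log₂(0.4732/0.0859) = 1.16489

D_KL(P||Q) = -0.21146 + 0.00000 + 1.16489 = 0.95343 ≈ 0.9534 bits

D_KL(Q||P) = Σ Q(x) log₂(Q(x)/P(x))

Computing term by term:
  Q(1)·log₂(Q(1)/P(1)) = 0.4732·log₂(0.4732/0.0859) = 1.16489
  Q(2)·log₂(Q(2)/P(2)) = 0.4409·log₂(0.4409/0.4409) = 0.00000
  Q(3)·log₂(Q(3)/P(3)) = 0.0859·log₂(0.0859/0.4732) = -0.21146

D_KL(Q||P) = 1.16489 + 0.00000 - 0.21146 = 0.95343 ≈ 0.9534 bits

These ARE equal here. Q is P with outcomes relabeled (Q(1) = P(3), Q(3) = P(1)) by a relabeling that is its own inverse, so the two sums contain exactly the same terms in a different order. This is a special case — KL divergence is not symmetric in general: D_KL(P||Q) ≠ D_KL(Q||P) for most P, Q.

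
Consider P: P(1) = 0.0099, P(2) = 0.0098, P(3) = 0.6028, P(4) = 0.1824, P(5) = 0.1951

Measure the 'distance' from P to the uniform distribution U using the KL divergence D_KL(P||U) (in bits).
0.8427 bits

U(i) = 1/5 for all i

D_KL(P||U) = Σ P(x) log₂(P(x) / (1/5))
           = Σ P(x) log₂(P(x)) + log₂(5)
           = log₂(5) - H(P)

H(P) = -Σ P(x) log₂(P(x)):
  -P(1)·log₂(P(1)) = -(0.0099)·log₂(0.0099) = 0.06592
  -P(2)·log₂(P(2)) = -(0.0098)·log₂(0.0098) = 0.06540
  -P(3)·log₂(P(3)) = -(0.6028)·log₂(0.6028) = 0.44019
  -P(4)·log₂(P(4)) = -(0.1824)·log₂(0.1824) = 0.44776
  -P(5)·log₂(P(5)) = -(0.1951)·log₂(0.1951) = 0.45999
H(P) = 0.06592 + 0.06540 + 0.44019 + 0.44776 + 0.45999 = 1.47926 bits

log₂(5) = 2.32193 bits

D_KL(P||U) = 2.32193 - 1.47926 = 0.84267 ≈ 0.8427 bits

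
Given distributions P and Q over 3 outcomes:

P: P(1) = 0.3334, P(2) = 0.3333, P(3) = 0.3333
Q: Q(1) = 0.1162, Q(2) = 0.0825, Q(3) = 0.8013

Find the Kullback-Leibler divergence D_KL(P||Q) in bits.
0.7566 bits

D_KL(P||Q) = Σ P(x) log₂(P(x)/Q(x))

Computing term by term:
  P(1)·log₂(P(1)/Q(1)) = 0.3334·log₂(0.3334/0.1162) = 0.50698
  P(2)·log₂(P(2)/Q(2)) = 0.3333·log₂(0.3333/0.0825) = 0.67138
  P(3)·log₂(P(3)/Q(3)) = 0.3333·log₂(0.3333/0.8013) = -0.42180

D_KL(P||Q) = 0.50698 + 0.67138 - 0.42180 = 0.75656 ≈ 0.7566 bits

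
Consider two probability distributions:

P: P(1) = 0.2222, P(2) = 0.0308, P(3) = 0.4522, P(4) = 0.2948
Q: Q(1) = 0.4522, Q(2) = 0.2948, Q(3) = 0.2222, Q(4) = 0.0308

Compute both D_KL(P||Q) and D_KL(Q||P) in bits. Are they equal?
D_KL(P||Q) = 1.0961 bits, D_KL(Q||P) = 1.0961 bits. Yes, in this case they are equal (although KL divergence is not symmetric in general).

D_KL(P||Q) = Σ P(x) log₂(P(x)/Q(x))

Computing term by term:
  P(1)·log₂(P(1)/Q(1)) = 0.2222·log₂(0.2222/0.4522) = -0.22778
  P(2)·log₂(P(2)/Q(2)) = 0.0308·log₂(0.0308/0.2948) = -0.10037
  P(3)·log₂(P(3)/Q(3)) = 0.4522·log₂(0.4522/0.2222) = 0.46355
  P(4)·log₂(P(4)/Q(4)) = 0.2948·log₂(0.2948/0.0308) = 0.96067

D_KL(P||Q) = -0.22778 - 0.10037 + 0.46355 + 0.96067 = 1.09607 ≈ 1.0961 bits

D_KL(Q||P) = Σ Q(x) log₂(Q(x)/P(x))

Computing term by term:
  Q(1)·log₂(Q(1)/P(1)) = 0.4522·log₂(0.4522/0.2222) = 0.46355
  Q(2)·log₂(Q(2)/P(2)) = 0.2948·log₂(0.2948/0.0308) = 0.96067
  Q(3)·log₂(Q(3)/P(3)) = 0.2222·log₂(0.2222/0.4522) = -0.22778
  Q(4)·log₂(Q(4)/P(4)) = 0.0308·log₂(0.0308/0.2948) = -0.10037

D_KL(Q||P) = 0.46355 + 0.96067 - 0.22778 - 0.10037 = 1.09607 ≈ 1.0961 bits

These ARE equal here. Q is P with outcomes relabeled (Q(1) = P(3), Q(2) = P(4), Q(3) = P(1), Q(4) = P(2)) by a relabeling that is its own inverse, so the two sums contain exactly the same terms in a different order. This is a special case — KL divergence is not symmetric in general: D_KL(P||Q) ≠ D_KL(Q||P) for most P, Q.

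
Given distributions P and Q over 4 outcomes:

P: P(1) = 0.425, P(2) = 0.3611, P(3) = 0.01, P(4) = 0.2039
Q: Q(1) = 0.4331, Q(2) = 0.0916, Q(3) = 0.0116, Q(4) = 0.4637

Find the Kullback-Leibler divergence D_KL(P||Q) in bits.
0.4592 bits

D_KL(P||Q) = Σ P(x) log₂(P(x)/Q(x))

Computing term by term:
  P(1)·log₂(P(1)/Q(1)) = 0.425·log₂(0.425/0.4331) = -0.01158
  P(2)·log₂(P(2)/Q(2)) = 0.3611·log₂(0.3611/0.0916) = 0.71461
  P(3)·log₂(P(3)/Q(3)) = 0.01·log₂(0.01/0.0116) = -0.00214
  P(4)·log₂(P(4)/Q(4)) = 0.2039·log₂(0.2039/0.4637) = -0.24169

D_KL(P||Q) = -0.01158 + 0.71461 - 0.00214 - 0.24169 = 0.45920 ≈ 0.4592 bits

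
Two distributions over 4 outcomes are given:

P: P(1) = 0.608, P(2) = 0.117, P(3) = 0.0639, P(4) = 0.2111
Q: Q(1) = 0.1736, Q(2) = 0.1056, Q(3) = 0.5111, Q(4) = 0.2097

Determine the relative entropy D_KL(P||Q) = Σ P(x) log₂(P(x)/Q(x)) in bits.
0.9271 bits

D_KL(P||Q) = Σ P(x) log₂(P(x)/Q(x))

Computing term by term:
  P(1)·log₂(P(1)/Q(1)) = 0.608·log₂(0.608/0.1736) = 1.09945
  P(2)·log₂(P(2)/Q(2)) = 0.117·log₂(0.117/0.1056) = 0.01730
  P(3)·log₂(P(3)/Q(3)) = 0.0639·log₂(0.0639/0.5111) = -0.19168
  P(4)·log₂(P(4)/Q(4)) = 0.2111·log₂(0.2111/0.2097) = 0.00203

D_KL(P||Q) = 1.09945 + 0.01730 - 0.19168 + 0.00203 = 0.92710 ≈ 0.9271 bits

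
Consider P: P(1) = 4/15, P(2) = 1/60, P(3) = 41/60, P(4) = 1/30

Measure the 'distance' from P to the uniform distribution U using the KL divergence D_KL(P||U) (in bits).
0.8541 bits

U(i) = 1/4 for all i

D_KL(P||U) = Σ P(x) log₂(P(x) / (1/4))
           = Σ P(x) log₂(P(x)) + log₂(4)
           = log₂(4) - H(P)

H(P) = -Σ P(x) log₂(P(x)):
  -P(1)·log₂(P(1)) = -(4/15)·log₂(4/15) = 0.50850
  -P(2)·log₂(P(2)) = -(1/60)·log₂(1/60) = 0.09845
  -P(3)·log₂(P(3)) = -(41/60)·log₂(41/60) = 0.37538
  -P(4)·log₂(P(4)) = -(1/30)·log₂(1/30) = 0.16356
H(P) = 0.50850 + 0.09845 + 0.37538 + 0.16356 = 1.14589 bits

log₂(4) = 2.00000 bits

D_KL(P||U) = 2.00000 - 1.14589 = 0.85411 ≈ 0.8541 bits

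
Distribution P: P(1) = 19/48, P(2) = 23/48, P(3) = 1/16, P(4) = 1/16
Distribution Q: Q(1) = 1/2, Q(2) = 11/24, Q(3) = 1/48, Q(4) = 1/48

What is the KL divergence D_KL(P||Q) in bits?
0.0954 bits

D_KL(P||Q) = Σ P(x) log₂(P(x)/Q(x))

Computing term by term:
  P(1)·log₂(P(1)/Q(1)) = (19/48)·log₂((19/48)/(1/2)) = -0.13341
  P(2)·log₂(P(2)/Q(2)) = (23/48)·log₂((23/48)/(11/24)) = 0.03073
  P(3)·log₂(P(3)/Q(3)) = (1/16)·log₂((1/16)/(1/48)) = 0.09906
  P(4)·log₂(P(4)/Q(4)) = (1/16)·log₂((1/16)/(1/48)) = 0.09906

D_KL(P||Q) = -0.13341 + 0.03073 + 0.09906 + 0.09906 = 0.09544 ≈ 0.0954 bits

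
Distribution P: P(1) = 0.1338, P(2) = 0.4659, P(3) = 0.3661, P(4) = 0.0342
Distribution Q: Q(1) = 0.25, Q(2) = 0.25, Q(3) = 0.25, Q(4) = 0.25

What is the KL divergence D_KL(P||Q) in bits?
0.4011 bits

D_KL(P||Q) = Σ P(x) log₂(P(x)/Q(x))

Computing term by term:
  P(1)·log₂(P(1)/Q(1)) = 0.1338·log₂(0.1338/0.25) = -0.12067
  P(2)·log₂(P(2)/Q(2)) = 0.4659·log₂(0.4659/0.25) = 0.41842
  P(3)·log₂(P(3)/Q(3)) = 0.3661·log₂(0.3661/0.25) = 0.20147
  P(4)·log₂(P(4)/Q(4)) = 0.0342·log₂(0.0342/0.25) = -0.09815

D_KL(P||Q) = -0.12067 + 0.41842 + 0.20147 - 0.09815 = 0.40107 ≈ 0.4011 bits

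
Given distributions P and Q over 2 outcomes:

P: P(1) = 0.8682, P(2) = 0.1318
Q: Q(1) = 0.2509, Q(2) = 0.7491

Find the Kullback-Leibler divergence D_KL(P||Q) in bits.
1.2245 bits

D_KL(P||Q) = Σ P(x) log₂(P(x)/Q(x))

Computing term by term:
  P(1)·log₂(P(1)/Q(1)) = 0.8682·log₂(0.8682/0.2509) = 1.55487
  P(2)·log₂(P(2)/Q(2)) = 0.1318·log₂(0.1318/0.7491) = -0.33040

D_KL(P||Q) = 1.55487 - 0.33040 = 1.22447 ≈ 1.2245 bits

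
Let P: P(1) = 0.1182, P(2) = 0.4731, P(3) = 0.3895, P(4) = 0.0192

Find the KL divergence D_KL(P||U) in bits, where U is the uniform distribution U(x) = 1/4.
0.4857 bits

U(i) = 1/4 for all i

D_KL(P||U) = Σ P(x) log₂(P(x) / (1/4))
           = Σ P(x) log₂(P(x)) + log₂(4)
           = log₂(4) - H(P)

H(P) = -Σ P(x) log₂(P(x)):
  -P(1)·log₂(P(1)) = -(0.1182)·log₂(0.1182) = 0.36414
  -P(2)·log₂(P(2)) = -(0.4731)·log₂(0.4731) = 0.51085
  -P(3)·log₂(P(3)) = -(0.3895)·log₂(0.3895) = 0.52984
  -P(4)·log₂(P(4)) = -(0.0192)·log₂(0.0192) = 0.10949
H(P) = 0.36414 + 0.51085 + 0.52984 + 0.10949 = 1.51432 bits

log₂(4) = 2.00000 bits

D_KL(P||U) = 2.00000 - 1.51432 = 0.48568 ≈ 0.4857 bits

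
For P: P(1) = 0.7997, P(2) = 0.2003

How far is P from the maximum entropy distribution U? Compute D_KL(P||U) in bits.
0.2775 bits

U(i) = 1/2 for all i

D_KL(P||U) = Σ P(x) log₂(P(x) / (1/2))
           = Σ P(x) log₂(P(x)) + log₂(2)
           = log₂(2) - H(P)

H(P) = -Σ P(x) log₂(P(x)):
  -P(1)·log₂(P(1)) = -(0.7997)·log₂(0.7997) = 0.25788
  -P(2)·log₂(P(2)) = -(0.2003)·log₂(0.2003) = 0.46465
H(P) = 0.25788 + 0.46465 = 0.72253 bits

log₂(2) = 1.00000 bits

D_KL(P||U) = 1.00000 - 0.72253 = 0.27747 ≈ 0.2775 bits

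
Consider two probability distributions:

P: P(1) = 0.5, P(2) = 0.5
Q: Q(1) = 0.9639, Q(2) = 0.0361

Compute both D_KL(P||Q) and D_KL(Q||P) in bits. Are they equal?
D_KL(P||Q) = 1.4225 bits, D_KL(Q||P) = 0.7759 bits. No, they are not equal.

D_KL(P||Q) = Σ P(x) log₂(P(x)/Q(x))

Computing term by term:
  P(1)·log₂(P(1)/Q(1)) = 0.5·log₂(0.5/0.9639) = -0.47348
  P(2)·log₂(P(2)/Q(2)) = 0.5·log₂(0.5/0.0361) = 1.89593

D_KL(P||Q) = -0.47348 + 1.89593 = 1.42245 ≈ 1.4225 bits

D_KL(Q||P) = Σ Q(x) log₂(Q(x)/P(x))

Computing term by term:
  Q(1)·log₂(Q(1)/P(1)) = 0.9639·log₂(0.9639/0.5) = 0.91277
  Q(2)·log₂(Q(2)/P(2)) = 0.0361·log₂(0.0361/0.5) = -0.13689

D_KL(Q||P) = 0.91277 - 0.13689 = 0.77588 ≈ 0.7759 bits

These are NOT equal (difference: 0.6466 bits). KL divergence is asymmetric: D_KL(P||Q) ≠ D_KL(Q||P) in general.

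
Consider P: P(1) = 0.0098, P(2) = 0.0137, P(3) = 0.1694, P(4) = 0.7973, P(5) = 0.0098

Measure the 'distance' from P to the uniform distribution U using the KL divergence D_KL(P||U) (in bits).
1.4119 bits

U(i) = 1/5 for all i

D_KL(P||U) = Σ P(x) log₂(P(x) / (1/5))
           = Σ P(x) log₂(P(x)) + log₂(5)
           = log₂(5) - H(P)

H(P) = -Σ P(x) log₂(P(x)):
  -P(1)·log₂(P(1)) = -(0.0098)·log₂(0.0098) = 0.06540
  -P(2)·log₂(P(2)) = -(0.0137)·log₂(0.0137) = 0.08480
  -P(3)·log₂(P(3)) = -(0.1694)·log₂(0.1694) = 0.43392
  -P(4)·log₂(P(4)) = -(0.7973)·log₂(0.7973) = 0.26056
  -P(5)·log₂(P(5)) = -(0.0098)·log₂(0.0098) = 0.06540
H(P) = 0.06540 + 0.08480 + 0.43392 + 0.26056 + 0.06540 = 0.91008 bits

log₂(5) = 2.32193 bits

D_KL(P||U) = 2.32193 - 0.91008 = 1.41185 ≈ 1.4119 bits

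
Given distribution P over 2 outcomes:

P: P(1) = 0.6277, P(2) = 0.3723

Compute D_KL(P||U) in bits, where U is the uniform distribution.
0.0476 bits

U(i) = 1/2 for all i

D_KL(P||U) = Σ P(x) log₂(P(x) / (1/2))
           = Σ P(x) log₂(P(x)) + log₂(2)
           = log₂(2) - H(P)

H(P) = -Σ P(x) log₂(P(x)):
  -P(1)·log₂(P(1)) = -(0.6277)·log₂(0.6277) = 0.42172
  -P(2)·log₂(P(2)) = -(0.3723)·log₂(0.3723) = 0.53070
H(P) = 0.42172 + 0.53070 = 0.95242 bits

log₂(2) = 1.00000 bits

D_KL(P||U) = 1.00000 - 0.95242 = 0.04758 ≈ 0.0476 bits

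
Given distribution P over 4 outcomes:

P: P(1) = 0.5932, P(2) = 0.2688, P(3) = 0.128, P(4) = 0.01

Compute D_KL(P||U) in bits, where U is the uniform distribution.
0.5975 bits

U(i) = 1/4 for all i

D_KL(P||U) = Σ P(x) log₂(P(x) / (1/4))
           = Σ P(x) log₂(P(x)) + log₂(4)
           = log₂(4) - H(P)

H(P) = -Σ P(x) log₂(P(x)):
  -P(1)·log₂(P(1)) = -(0.5932)·log₂(0.5932) = 0.44692
  -P(2)·log₂(P(2)) = -(0.2688)·log₂(0.2688) = 0.50948
  -P(3)·log₂(P(3)) = -(0.128)·log₂(0.128) = 0.37962
  -P(4)·log₂(P(4)) = -(0.01)·log₂(0.01) = 0.06644
H(P) = 0.44692 + 0.50948 + 0.37962 + 0.06644 = 1.40246 bits

log₂(4) = 2.00000 bits

D_KL(P||U) = 2.00000 - 1.40246 = 0.59754 ≈ 0.5975 bits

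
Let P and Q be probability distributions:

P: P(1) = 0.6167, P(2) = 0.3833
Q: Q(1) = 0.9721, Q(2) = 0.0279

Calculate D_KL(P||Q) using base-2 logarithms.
1.0440 bits

D_KL(P||Q) = Σ P(x) log₂(P(x)/Q(x))

Computing term by term:
  P(1)·log₂(P(1)/Q(1)) = 0.6167·log₂(0.6167/0.9721) = -0.40489
  P(2)·log₂(P(2)/Q(2)) = 0.3833·log₂(0.3833/0.0279) = 1.44893

D_KL(P||Q) = -0.40489 + 1.44893 = 1.04404 ≈ 1.0440 bits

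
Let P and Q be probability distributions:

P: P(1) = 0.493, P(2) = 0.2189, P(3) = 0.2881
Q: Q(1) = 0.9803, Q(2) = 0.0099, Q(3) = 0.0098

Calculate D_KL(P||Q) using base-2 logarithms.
1.8941 bits

D_KL(P||Q) = Σ P(x) log₂(P(x)/Q(x))

Computing term by term:
  P(1)·log₂(P(1)/Q(1)) = 0.493·log₂(0.493/0.9803) = -0.48888
  P(2)·log₂(P(2)/Q(2)) = 0.2189·log₂(0.2189/0.0099) = 0.97776
  P(3)·log₂(P(3)/Q(3)) = 0.2881·log₂(0.2881/0.0098) = 1.40525

D_KL(P||Q) = -0.48888 + 0.97776 + 1.40525 = 1.89413 ≈ 1.8941 bits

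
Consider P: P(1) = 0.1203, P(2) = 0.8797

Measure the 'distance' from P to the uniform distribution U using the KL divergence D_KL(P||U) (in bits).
0.4698 bits

U(i) = 1/2 for all i

D_KL(P||U) = Σ P(x) log₂(P(x) / (1/2))
           = Σ P(x) log₂(P(x)) + log₂(2)
           = log₂(2) - H(P)

H(P) = -Σ P(x) log₂(P(x)):
  -P(1)·log₂(P(1)) = -(0.1203)·log₂(0.1203) = 0.36755
  -P(2)·log₂(P(2)) = -(0.8797)·log₂(0.8797) = 0.16267
H(P) = 0.36755 + 0.16267 = 0.53022 bits

log₂(2) = 1.00000 bits

D_KL(P||U) = 1.00000 - 0.53022 = 0.46978 ≈ 0.4698 bits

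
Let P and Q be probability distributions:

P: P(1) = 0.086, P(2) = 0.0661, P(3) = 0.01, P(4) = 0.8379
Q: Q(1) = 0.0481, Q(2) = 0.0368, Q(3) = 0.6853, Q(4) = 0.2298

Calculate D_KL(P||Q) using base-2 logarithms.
1.6308 bits

D_KL(P||Q) = Σ P(x) log₂(P(x)/Q(x))

Computing term by term:
  P(1)·log₂(P(1)/Q(1)) = 0.086·log₂(0.086/0.0481) = 0.07209
  P(2)·log₂(P(2)/Q(2)) = 0.0661·log₂(0.0661/0.0368) = 0.05585
  P(3)·log₂(P(3)/Q(3)) = 0.01·log₂(0.01/0.6853) = -0.06099
  P(4)·log₂(P(4)/Q(4)) = 0.8379·log₂(0.8379/0.2298) = 1.56386

D_KL(P||Q) = 0.07209 + 0.05585 - 0.06099 + 1.56386 = 1.63081 ≈ 1.6308 bits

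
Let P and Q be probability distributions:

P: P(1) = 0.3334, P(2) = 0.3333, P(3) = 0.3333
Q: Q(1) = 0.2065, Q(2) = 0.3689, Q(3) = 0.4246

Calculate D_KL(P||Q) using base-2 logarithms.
0.0652 bits

D_KL(P||Q) = Σ P(x) log₂(P(x)/Q(x))

Computing term by term:
  P(1)·log₂(P(1)/Q(1)) = 0.3334·log₂(0.3334/0.2065) = 0.23042
  P(2)·log₂(P(2)/Q(2)) = 0.3333·log₂(0.3333/0.3689) = -0.04880
  P(3)·log₂(P(3)/Q(3)) = 0.3333·log₂(0.3333/0.4246) = -0.11642

D_KL(P||Q) = 0.23042 - 0.04880 - 0.11642 = 0.06520 ≈ 0.0652 bits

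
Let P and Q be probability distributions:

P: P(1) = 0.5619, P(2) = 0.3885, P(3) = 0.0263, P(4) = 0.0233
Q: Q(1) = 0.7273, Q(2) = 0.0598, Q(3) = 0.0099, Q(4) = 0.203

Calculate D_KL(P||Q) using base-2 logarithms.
0.8040 bits

D_KL(P||Q) = Σ P(x) log₂(P(x)/Q(x))

Computing term by term:
  P(1)·log₂(P(1)/Q(1)) = 0.5619·log₂(0.5619/0.7273) = -0.20916
  P(2)·log₂(P(2)/Q(2)) = 0.3885·log₂(0.3885/0.0598) = 1.04883
  P(3)·log₂(P(3)/Q(3)) = 0.0263·log₂(0.0263/0.0099) = 0.03707
  P(4)·log₂(P(4)/Q(4)) = 0.0233·log₂(0.0233/0.203) = -0.07277

D_KL(P||Q) = -0.20916 + 1.04883 + 0.03707 - 0.07277 = 0.80397 ≈ 0.8040 bits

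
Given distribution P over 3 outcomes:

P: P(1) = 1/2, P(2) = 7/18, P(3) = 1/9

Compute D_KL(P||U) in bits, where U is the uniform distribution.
0.2029 bits

U(i) = 1/3 for all i

D_KL(P||U) = Σ P(x) log₂(P(x) / (1/3))
           = Σ P(x) log₂(P(x)) + log₂(3)
           = log₂(3) - H(P)

H(P) = -Σ P(x) log₂(P(x)):
  -P(1)·log₂(P(1)) = -(1/2)·log₂(1/2) = 0.50000
  -P(2)·log₂(P(2)) = -(7/18)·log₂(7/18) = 0.52989
  -P(3)·log₂(P(3)) = -(1/9)·log₂(1/9) = 0.35221
H(P) = 0.50000 + 0.52989 + 0.35221 = 1.38210 bits

log₂(3) = 1.58496 bits

D_KL(P||U) = 1.58496 - 1.38210 = 0.20286 ≈ 0.2029 bits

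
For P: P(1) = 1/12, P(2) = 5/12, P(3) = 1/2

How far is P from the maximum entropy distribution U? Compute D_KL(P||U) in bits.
0.2600 bits

U(i) = 1/3 for all i

D_KL(P||U) = Σ P(x) log₂(P(x) / (1/3))
           = Σ P(x) log₂(P(x)) + log₂(3)
           = log₂(3) - H(P)

H(P) = -Σ P(x) log₂(P(x)):
  -P(1)·log₂(P(1)) = -(1/12)·log₂(1/12) = 0.29875
  -P(2)·log₂(P(2)) = -(5/12)·log₂(5/12) = 0.52626
  -P(3)·log₂(P(3)) = -(1/2)·log₂(1/2) = 0.50000
H(P) = 0.29875 + 0.52626 + 0.50000 = 1.32501 bits

log₂(3) = 1.58496 bits

D_KL(P||U) = 1.58496 - 1.32501 = 0.25995 ≈ 0.2600 bits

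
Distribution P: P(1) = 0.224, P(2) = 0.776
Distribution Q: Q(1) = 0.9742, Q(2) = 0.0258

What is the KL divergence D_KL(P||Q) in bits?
3.3356 bits

D_KL(P||Q) = Σ P(x) log₂(P(x)/Q(x))

Computing term by term:
  P(1)·log₂(P(1)/Q(1)) = 0.224·log₂(0.224/0.9742) = -0.47504
  P(2)·log₂(P(2)/Q(2)) = 0.776·log₂(0.776/0.0258) = 3.81064

D_KL(P||Q) = -0.47504 + 3.81064 = 3.33560 ≈ 3.3356 bits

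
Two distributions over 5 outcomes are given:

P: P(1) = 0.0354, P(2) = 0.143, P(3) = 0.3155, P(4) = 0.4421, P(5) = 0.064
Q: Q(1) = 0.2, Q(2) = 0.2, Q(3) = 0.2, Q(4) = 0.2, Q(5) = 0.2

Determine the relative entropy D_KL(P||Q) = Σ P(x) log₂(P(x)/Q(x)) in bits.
0.4506 bits

D_KL(P||Q) = Σ P(x) log₂(P(x)/Q(x))

Computing term by term:
  P(1)·log₂(P(1)/Q(1)) = 0.0354·log₂(0.0354/0.2) = -0.08844
  P(2)·log₂(P(2)/Q(2)) = 0.143·log₂(0.143/0.2) = -0.06921
  P(3)·log₂(P(3)/Q(3)) = 0.3155·log₂(0.3155/0.2) = 0.20749
  P(4)·log₂(P(4)/Q(4)) = 0.4421·log₂(0.4421/0.2) = 0.50593
  P(5)·log₂(P(5)/Q(5)) = 0.064·log₂(0.064/0.2) = -0.10521

D_KL(P||Q) = -0.08844 - 0.06921 + 0.20749 + 0.50593 - 0.10521 = 0.45056 ≈ 0.4506 bits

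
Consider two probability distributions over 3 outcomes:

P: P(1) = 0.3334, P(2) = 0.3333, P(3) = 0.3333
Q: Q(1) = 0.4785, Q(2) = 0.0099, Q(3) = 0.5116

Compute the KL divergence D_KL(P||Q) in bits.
1.3111 bits

D_KL(P||Q) = Σ P(x) log₂(P(x)/Q(x))

Computing term by term:
  P(1)·log₂(P(1)/Q(1)) = 0.3334·log₂(0.3334/0.4785) = -0.17379
  P(2)·log₂(P(2)/Q(2)) = 0.3333·log₂(0.3333/0.0099) = 1.69091
  P(3)·log₂(P(3)/Q(3)) = 0.3333·log₂(0.3333/0.5116) = -0.20604

D_KL(P||Q) = -0.17379 + 1.69091 - 0.20604 = 1.31108 ≈ 1.3111 bits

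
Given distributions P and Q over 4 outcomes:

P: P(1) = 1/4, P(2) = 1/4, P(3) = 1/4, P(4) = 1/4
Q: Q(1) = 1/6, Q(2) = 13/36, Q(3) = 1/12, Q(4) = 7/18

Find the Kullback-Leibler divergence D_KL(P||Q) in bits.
0.2505 bits

D_KL(P||Q) = Σ P(x) log₂(P(x)/Q(x))

Computing term by term:
  P(1)·log₂(P(1)/Q(1)) = (1/4)·log₂((1/4)/(1/6)) = 0.14624
  P(2)·log₂(P(2)/Q(2)) = (1/4)·log₂((1/4)/(13/36)) = -0.13263
  P(3)·log₂(P(3)/Q(3)) = (1/4)·log₂((1/4)/(1/12)) = 0.39624
  P(4)·log₂(P(4)/Q(4)) = (1/4)·log₂((1/4)/(7/18)) = -0.15936

D_KL(P||Q) = 0.14624 - 0.13263 + 0.39624 - 0.15936 = 0.25049 ≈ 0.2505 bits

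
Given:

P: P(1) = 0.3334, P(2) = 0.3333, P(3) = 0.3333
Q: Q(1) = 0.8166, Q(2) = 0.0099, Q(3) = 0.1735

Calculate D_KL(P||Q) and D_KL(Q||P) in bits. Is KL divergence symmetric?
D_KL(P||Q) = 1.5740 bits, D_KL(Q||P) = 0.8417 bits. No, KL divergence is not symmetric.

D_KL(P||Q) = Σ P(x) log₂(P(x)/Q(x))

Computing term by term:
  P(1)·log₂(P(1)/Q(1)) = 0.3334·log₂(0.3334/0.8166) = -0.43088
  P(2)·log₂(P(2)/Q(2)) = 0.3333·log₂(0.3333/0.0099) = 1.69091
  P(3)·log₂(P(3)/Q(3)) = 0.3333·log₂(0.3333/0.1735) = 0.31393

D_KL(P||Q) = -0.43088 + 1.69091 + 0.31393 = 1.57396 ≈ 1.5740 bits

D_KL(Q||P) = Σ Q(x) log₂(Q(x)/P(x))

Computing term by term:
  Q(1)·log₂(Q(1)/P(1)) = 0.8166·log₂(0.8166/0.3334) = 1.05535
  Q(2)·log₂(Q(2)/P(2)) = 0.0099·log₂(0.0099/0.3333) = -0.05023
  Q(3)·log₂(Q(3)/P(3)) = 0.1735·log₂(0.1735/0.3333) = -0.16342

D_KL(Q||P) = 1.05535 - 0.05023 - 0.16342 = 0.84170 ≈ 0.8417 bits

These are NOT equal (difference: 0.7323 bits). KL divergence is asymmetric: D_KL(P||Q) ≠ D_KL(Q||P) in general.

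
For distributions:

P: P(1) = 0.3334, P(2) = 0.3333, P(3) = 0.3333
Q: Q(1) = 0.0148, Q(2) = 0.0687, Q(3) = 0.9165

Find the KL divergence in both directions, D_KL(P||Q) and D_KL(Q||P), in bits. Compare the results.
D_KL(P||Q) = 1.7712 bits, D_KL(Q||P) = 1.1144 bits. D_KL(P||Q) is larger than D_KL(Q||P) by 0.6568 bits; the two directions differ.

D_KL(P||Q) = Σ P(x) log₂(P(x)/Q(x))

Computing term by term:
  P(1)·log₂(P(1)/Q(1)) = 0.3334·log₂(0.3334/0.0148) = 1.49816
  P(2)·log₂(P(2)/Q(2)) = 0.3333·log₂(0.3333/0.0687) = 0.75940
  P(3)·log₂(P(3)/Q(3)) = 0.3333·log₂(0.3333/0.9165) = -0.48639

D_KL(P||Q) = 1.49816 + 0.75940 - 0.48639 = 1.77117 ≈ 1.7712 bits

D_KL(Q||P) = Σ Q(x) log₂(Q(x)/P(x))

Computing term by term:
  Q(1)·log₂(Q(1)/P(1)) = 0.0148·log₂(0.0148/0.3334) = -0.06651
  Q(2)·log₂(Q(2)/P(2)) = 0.0687·log₂(0.0687/0.3333) = -0.15653
  Q(3)·log₂(Q(3)/P(3)) = 0.9165·log₂(0.9165/0.3333) = 1.33746

D_KL(Q||P) = -0.06651 - 0.15653 + 1.33746 = 1.11442 ≈ 1.1144 bits

These are NOT equal (difference: 0.6568 bits). KL divergence is asymmetric: D_KL(P||Q) ≠ D_KL(Q||P) in general.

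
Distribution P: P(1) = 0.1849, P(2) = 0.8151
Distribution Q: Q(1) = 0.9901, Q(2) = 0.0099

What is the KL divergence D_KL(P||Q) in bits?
4.7392 bits

D_KL(P||Q) = Σ P(x) log₂(P(x)/Q(x))

Computing term by term:
  P(1)·log₂(P(1)/Q(1)) = 0.1849·log₂(0.1849/0.9901) = -0.44761
  P(2)·log₂(P(2)/Q(2)) = 0.8151·log₂(0.8151/0.0099) = 5.18681

D_KL(P||Q) = -0.44761 + 5.18681 = 4.73920 ≈ 4.7392 bits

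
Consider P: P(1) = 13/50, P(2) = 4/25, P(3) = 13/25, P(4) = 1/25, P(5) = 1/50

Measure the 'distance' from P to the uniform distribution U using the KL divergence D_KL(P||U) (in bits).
0.6044 bits

U(i) = 1/5 for all i

D_KL(P||U) = Σ P(x) log₂(P(x) / (1/5))
           = Σ P(x) log₂(P(x)) + log₂(5)
           = log₂(5) - H(P)

H(P) = -Σ P(x) log₂(P(x)):
  -P(1)·log₂(P(1)) = -(13/50)·log₂(13/50) = 0.50529
  -P(2)·log₂(P(2)) = -(4/25)·log₂(4/25) = 0.42302
  -P(3)·log₂(P(3)) = -(13/25)·log₂(13/25) = 0.49058
  -P(4)·log₂(P(4)) = -(1/25)·log₂(1/25) = 0.18575
  -P(5)·log₂(P(5)) = -(1/50)·log₂(1/50) = 0.11288
H(P) = 0.50529 + 0.42302 + 0.49058 + 0.18575 + 0.11288 = 1.71752 bits

log₂(5) = 2.32193 bits

D_KL(P||U) = 2.32193 - 1.71752 = 0.60441 ≈ 0.6044 bits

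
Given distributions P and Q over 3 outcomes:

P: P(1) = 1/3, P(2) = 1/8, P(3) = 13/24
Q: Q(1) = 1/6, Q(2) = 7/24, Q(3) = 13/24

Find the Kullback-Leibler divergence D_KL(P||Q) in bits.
0.1805 bits

D_KL(P||Q) = Σ P(x) log₂(P(x)/Q(x))

Computing term by term:
  P(1)·log₂(P(1)/Q(1)) = (1/3)·log₂((1/3)/(1/6)) = 0.33333
  P(2)·log₂(P(2)/Q(2)) = (1/8)·log₂((1/8)/(7/24)) = -0.15280
  P(3)·log₂(P(3)/Q(3)) = (13/24)·log₂((13/24)/(13/24)) = 0.00000

D_KL(P||Q) = 0.33333 - 0.15280 + 0.00000 = 0.18053 ≈ 0.1805 bits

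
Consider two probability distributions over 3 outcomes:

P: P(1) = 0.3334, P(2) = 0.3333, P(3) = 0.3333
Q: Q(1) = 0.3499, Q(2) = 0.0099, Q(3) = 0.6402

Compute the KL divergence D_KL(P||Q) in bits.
1.3538 bits

D_KL(P||Q) = Σ P(x) log₂(P(x)/Q(x))

Computing term by term:
  P(1)·log₂(P(1)/Q(1)) = 0.3334·log₂(0.3334/0.3499) = -0.02323
  P(2)·log₂(P(2)/Q(2)) = 0.3333·log₂(0.3333/0.0099) = 1.69091
  P(3)·log₂(P(3)/Q(3)) = 0.3333·log₂(0.3333/0.6402) = -0.31387

D_KL(P||Q) = -0.02323 + 1.69091 - 0.31387 = 1.35381 ≈ 1.3538 bits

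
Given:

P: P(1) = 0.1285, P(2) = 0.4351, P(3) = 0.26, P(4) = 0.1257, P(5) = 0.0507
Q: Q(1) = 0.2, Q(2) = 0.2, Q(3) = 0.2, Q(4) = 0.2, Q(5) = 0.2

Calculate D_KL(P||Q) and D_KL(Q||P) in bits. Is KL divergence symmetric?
D_KL(P||Q) = 0.3197 bits, D_KL(Q||P) = 0.3577 bits. No, KL divergence is not symmetric.

D_KL(P||Q) = Σ P(x) log₂(P(x)/Q(x))

Computing term by term:
  P(1)·log₂(P(1)/Q(1)) = 0.1285·log₂(0.1285/0.2) = -0.08201
  P(2)·log₂(P(2)/Q(2)) = 0.4351·log₂(0.4351/0.2) = 0.48790
  P(3)·log₂(P(3)/Q(3)) = 0.26·log₂(0.26/0.2) = 0.09841
  P(4)·log₂(P(4)/Q(4)) = 0.1257·log₂(0.1257/0.2) = -0.08422
  P(5)·log₂(P(5)/Q(5)) = 0.0507·log₂(0.0507/0.2) = -0.10038

D_KL(P||Q) = -0.08201 + 0.48790 + 0.09841 - 0.08422 - 0.10038 = 0.31970 ≈ 0.3197 bits

D_KL(Q||P) = Σ Q(x) log₂(Q(x)/P(x))

Computing term by term:
  Q(1)·log₂(Q(1)/P(1)) = 0.2·log₂(0.2/0.1285) = 0.12765
  Q(2)·log₂(Q(2)/P(2)) = 0.2·log₂(0.2/0.4351) = -0.22427
  Q(3)·log₂(Q(3)/P(3)) = 0.2·log₂(0.2/0.26) = -0.07570
  Q(4)·log₂(Q(4)/P(4)) = 0.2·log₂(0.2/0.1257) = 0.13400
  Q(5)·log₂(Q(5)/P(5)) = 0.2·log₂(0.2/0.0507) = 0.39599

D_KL(Q||P) = 0.12765 - 0.22427 - 0.07570 + 0.13400 + 0.39599 = 0.35767 ≈ 0.3577 bits

These are NOT equal (difference: 0.0380 bits). KL divergence is asymmetric: D_KL(P||Q) ≠ D_KL(Q||P) in general.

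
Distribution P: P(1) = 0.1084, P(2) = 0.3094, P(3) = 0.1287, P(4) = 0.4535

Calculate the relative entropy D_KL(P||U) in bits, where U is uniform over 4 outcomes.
0.2308 bits

U(i) = 1/4 for all i

D_KL(P||U) = Σ P(x) log₂(P(x) / (1/4))
           = Σ P(x) log₂(P(x)) + log₂(4)
           = log₂(4) - H(P)

H(P) = -Σ P(x) log₂(P(x)):
  -P(1)·log₂(P(1)) = -(0.1084)·log₂(0.1084) = 0.34748
  -P(2)·log₂(P(2)) = -(0.3094)·log₂(0.3094) = 0.52365
  -P(3)·log₂(P(3)) = -(0.1287)·log₂(0.1287) = 0.38068
  -P(4)·log₂(P(4)) = -(0.4535)·log₂(0.4535) = 0.51736
H(P) = 0.34748 + 0.52365 + 0.38068 + 0.51736 = 1.76917 bits

log₂(4) = 2.00000 bits

D_KL(P||U) = 2.00000 - 1.76917 = 0.23083 ≈ 0.2308 bits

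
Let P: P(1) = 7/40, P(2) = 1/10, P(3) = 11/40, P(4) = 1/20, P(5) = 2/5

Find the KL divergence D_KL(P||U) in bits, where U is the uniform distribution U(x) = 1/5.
0.2926 bits

U(i) = 1/5 for all i

D_KL(P||U) = Σ P(x) log₂(P(x) / (1/5))
           = Σ P(x) log₂(P(x)) + log₂(5)
           = log₂(5) - H(P)

H(P) = -Σ P(x) log₂(P(x)):
  -P(1)·log₂(P(1)) = -(7/40)·log₂(7/40) = 0.44005
  -P(2)·log₂(P(2)) = -(1/10)·log₂(1/10) = 0.33219
  -P(3)·log₂(P(3)) = -(11/40)·log₂(11/40) = 0.51219
  -P(4)·log₂(P(4)) = -(1/20)·log₂(1/20) = 0.21610
  -P(5)·log₂(P(5)) = -(2/5)·log₂(2/5) = 0.52877
H(P) = 0.44005 + 0.33219 + 0.51219 + 0.21610 + 0.52877 = 2.02930 bits

log₂(5) = 2.32193 bits

D_KL(P||U) = 2.32193 - 2.02930 = 0.29263 ≈ 0.2926 bits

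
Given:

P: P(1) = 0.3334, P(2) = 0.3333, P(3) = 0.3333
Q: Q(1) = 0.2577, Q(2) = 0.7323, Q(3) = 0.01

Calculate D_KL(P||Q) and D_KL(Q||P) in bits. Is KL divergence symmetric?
D_KL(P||Q) = 1.4315 bits, D_KL(Q||P) = 0.6853 bits. No, KL divergence is not symmetric.

D_KL(P||Q) = Σ P(x) log₂(P(x)/Q(x))

Computing term by term:
  P(1)·log₂(P(1)/Q(1)) = 0.3334·log₂(0.3334/0.2577) = 0.12388
  P(2)·log₂(P(2)/Q(2)) = 0.3333·log₂(0.3333/0.7323) = -0.37850
  P(3)·log₂(P(3)/Q(3)) = 0.3333·log₂(0.3333/0.01) = 1.68608

D_KL(P||Q) = 0.12388 - 0.37850 + 1.68608 = 1.43146 ≈ 1.4315 bits

D_KL(Q||P) = Σ Q(x) log₂(Q(x)/P(x))

Computing term by term:
  Q(1)·log₂(Q(1)/P(1)) = 0.2577·log₂(0.2577/0.3334) = -0.09575
  Q(2)·log₂(Q(2)/P(2)) = 0.7323·log₂(0.7323/0.3333) = 0.83161
  Q(3)·log₂(Q(3)/P(3)) = 0.01·log₂(0.01/0.3333) = -0.05059

D_KL(Q||P) = -0.09575 + 0.83161 - 0.05059 = 0.68527 ≈ 0.6853 bits

These are NOT equal (difference: 0.7462 bits). KL divergence is asymmetric: D_KL(P||Q) ≠ D_KL(Q||P) in general.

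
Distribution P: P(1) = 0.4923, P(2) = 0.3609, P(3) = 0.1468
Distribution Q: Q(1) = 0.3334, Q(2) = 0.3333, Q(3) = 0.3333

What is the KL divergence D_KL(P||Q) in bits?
0.1446 bits

D_KL(P||Q) = Σ P(x) log₂(P(x)/Q(x))

Computing term by term:
  P(1)·log₂(P(1)/Q(1)) = 0.4923·log₂(0.4923/0.3334) = 0.27681
  P(2)·log₂(P(2)/Q(2)) = 0.3609·log₂(0.3609/0.3333) = 0.04142
  P(3)·log₂(P(3)/Q(3)) = 0.1468·log₂(0.1468/0.3333) = -0.17366

D_KL(P||Q) = 0.27681 + 0.04142 - 0.17366 = 0.14457 ≈ 0.1446 bits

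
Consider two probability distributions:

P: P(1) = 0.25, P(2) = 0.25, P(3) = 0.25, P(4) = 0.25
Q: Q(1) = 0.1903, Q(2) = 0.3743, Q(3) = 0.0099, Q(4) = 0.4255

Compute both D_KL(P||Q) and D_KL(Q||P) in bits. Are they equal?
D_KL(P||Q) = 0.9256 bits, D_KL(Q||P) = 0.4234 bits. No, they are not equal.

D_KL(P||Q) = Σ P(x) log₂(P(x)/Q(x))

Computing term by term:
  P(1)·log₂(P(1)/Q(1)) = 0.25·log₂(0.25/0.1903) = 0.09841
  P(2)·log₂(P(2)/Q(2)) = 0.25·log₂(0.25/0.3743) = -0.14557
  P(3)·log₂(P(3)/Q(3)) = 0.25·log₂(0.25/0.0099) = 1.16459
  P(4)·log₂(P(4)/Q(4)) = 0.25·log₂(0.25/0.4255) = -0.19181

D_KL(P||Q) = 0.09841 - 0.14557 + 1.16459 - 0.19181 = 0.92562 ≈ 0.9256 bits

D_KL(Q||P) = Σ Q(x) log₂(Q(x)/P(x))

Computing term by term:
  Q(1)·log₂(Q(1)/P(1)) = 0.1903·log₂(0.1903/0.25) = -0.07491
  Q(2)·log₂(Q(2)/P(2)) = 0.3743·log₂(0.3743/0.25) = 0.21794
  Q(3)·log₂(Q(3)/P(3)) = 0.0099·log₂(0.0099/0.25) = -0.04612
  Q(4)·log₂(Q(4)/P(4)) = 0.4255·log₂(0.4255/0.25) = 0.32646

D_KL(Q||P) = -0.07491 + 0.21794 - 0.04612 + 0.32646 = 0.42337 ≈ 0.4234 bits

These are NOT equal (difference: 0.5022 bits). KL divergence is asymmetric: D_KL(P||Q) ≠ D_KL(Q||P) in general.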